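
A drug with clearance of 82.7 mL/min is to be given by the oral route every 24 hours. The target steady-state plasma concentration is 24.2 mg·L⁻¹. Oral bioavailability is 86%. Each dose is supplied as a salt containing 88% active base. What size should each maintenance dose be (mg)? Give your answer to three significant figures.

3810 mg

CL = 82.7 mL/min = 82.7 × 0.06 = 4.962 L/h
D = CL × Css × τ / F / S = 4.962 × 24.2 × 24 / 0.86 / 0.88 = 3808 mg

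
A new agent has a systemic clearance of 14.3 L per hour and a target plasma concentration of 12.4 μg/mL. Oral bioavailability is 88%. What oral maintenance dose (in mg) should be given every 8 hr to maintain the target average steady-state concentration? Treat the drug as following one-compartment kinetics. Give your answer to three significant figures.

At steady state, dose per interval replaces the amount cleared in that interval: F·D/τ = CL·Css.
D = CL × Css × τ / F = 14.30 × 12.4 × 8 / 0.88 = 1612 mg

1610 mg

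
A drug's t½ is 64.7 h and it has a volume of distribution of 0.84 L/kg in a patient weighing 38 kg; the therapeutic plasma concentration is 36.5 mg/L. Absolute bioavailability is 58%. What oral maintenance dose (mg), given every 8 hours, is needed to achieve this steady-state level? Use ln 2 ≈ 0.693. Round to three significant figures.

Vd(total) = 38 kg × 0.84 L/kg = 31.92 L
CL = ln 2 · Vd / t½ = 0.693 × 31.92 / 64.7 = 0.3419 L/h
D = CL × Css × τ / F = 0.3419 × 36.5 × 8 / 0.58 = 172.1 mg

172 mg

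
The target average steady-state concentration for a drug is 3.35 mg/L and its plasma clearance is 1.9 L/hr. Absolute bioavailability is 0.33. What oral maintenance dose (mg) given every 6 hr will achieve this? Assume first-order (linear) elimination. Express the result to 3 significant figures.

116 mg

At steady state, dose per interval replaces the amount cleared in that interval: F·D/τ = CL·Css.
D = CL × Css × τ / F = 1.900 × 3.35 × 6 / 0.33 = 115.7 mg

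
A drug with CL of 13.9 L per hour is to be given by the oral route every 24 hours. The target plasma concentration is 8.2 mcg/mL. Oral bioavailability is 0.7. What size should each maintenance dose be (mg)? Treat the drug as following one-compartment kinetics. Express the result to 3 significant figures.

D = CL × Css × τ / F = 13.90 × 8.2 × 24 / 0.7 = 3908 mg

3910 mg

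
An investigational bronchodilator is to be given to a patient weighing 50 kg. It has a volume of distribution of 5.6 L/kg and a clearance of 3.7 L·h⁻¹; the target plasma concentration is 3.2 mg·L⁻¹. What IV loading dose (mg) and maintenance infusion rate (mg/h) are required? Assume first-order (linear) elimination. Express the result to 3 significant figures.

(a) 896 mg; (b) 11.8 mg/h

Vd(total) = 50 kg × 5.6 L/kg = 280.0 L
LD = Vd · C_target = 280.0 × 3.2 = 896.0 mg
Infusion rate = 3.700 L/h × 3.2 mg/L = 11.84 mg/h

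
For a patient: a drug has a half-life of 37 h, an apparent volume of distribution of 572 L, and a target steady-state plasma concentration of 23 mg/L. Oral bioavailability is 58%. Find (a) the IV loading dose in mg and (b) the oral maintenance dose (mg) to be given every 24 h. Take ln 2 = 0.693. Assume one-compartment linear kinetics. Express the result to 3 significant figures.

LD = Vd × C = 572.0 × 23 = 13160 mg
CL = 0.693 × Vd / t½ = 0.693 × 572.0 / 37 = 10.71 L/h
D = CL × Css × τ / F = 10.71 × 23 × 24 / 0.58 = 10190 mg

(a) 13200 mg; (b) 10200 mg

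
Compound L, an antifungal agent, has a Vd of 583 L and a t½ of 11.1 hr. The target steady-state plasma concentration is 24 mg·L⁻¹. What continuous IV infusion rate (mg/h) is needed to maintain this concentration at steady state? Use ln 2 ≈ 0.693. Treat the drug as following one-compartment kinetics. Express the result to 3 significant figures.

k = 0.693/11.1 = 0.06243 h⁻¹, so CL = k·Vd = 0.06243 × 583.0 = 36.40 L/h
Infusion rate = CL × Css = 36.40 × 24 = 873.6 mg/h

874 mg/h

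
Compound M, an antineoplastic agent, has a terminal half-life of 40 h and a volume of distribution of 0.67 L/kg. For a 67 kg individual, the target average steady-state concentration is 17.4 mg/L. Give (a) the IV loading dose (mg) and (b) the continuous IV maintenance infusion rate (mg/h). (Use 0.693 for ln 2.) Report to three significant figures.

(a) 781 mg; (b) 13.5 mg/h

Total Vd = 0.67 × 67 = 44.89 L
LD = Vd × C = 44.89 × 17.4 = 781.1 mg
CL = 0.693 × Vd / t½ = 0.693 × 44.89 / 40 = 0.7777 L/h
Infusion rate = CL × Css = 0.7777 × 17.4 = 13.53 mg/h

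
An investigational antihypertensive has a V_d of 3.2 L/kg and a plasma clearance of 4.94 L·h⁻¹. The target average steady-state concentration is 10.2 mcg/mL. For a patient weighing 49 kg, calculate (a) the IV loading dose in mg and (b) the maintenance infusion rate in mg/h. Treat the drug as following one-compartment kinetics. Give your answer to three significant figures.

(a) 1600 mg; (b) 50.4 mg/h

Vd(total) = 49 kg × 3.2 L/kg = 156.8 L
LD = Vd · C_target = 156.8 × 10.2 = 1599 mg
Infusion rate = 4.940 L/h × 10.2 mg/L = 50.39 mg/h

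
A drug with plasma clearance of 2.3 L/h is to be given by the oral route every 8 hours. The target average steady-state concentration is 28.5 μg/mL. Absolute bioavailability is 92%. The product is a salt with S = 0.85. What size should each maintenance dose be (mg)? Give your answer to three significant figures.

671 mg

At steady state, dose per interval replaces the amount cleared in that interval: F·S·D/τ = CL·Css.
D = CL × Css × τ / F / S = 2.300 × 28.5 × 8 / 0.92 / 0.85 = 670.6 mg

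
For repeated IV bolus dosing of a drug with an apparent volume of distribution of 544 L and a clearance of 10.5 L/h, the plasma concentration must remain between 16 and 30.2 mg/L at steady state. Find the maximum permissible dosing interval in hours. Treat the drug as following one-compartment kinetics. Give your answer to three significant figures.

k = CL / Vd = 10.50 / 544.0 = 0.01930 h⁻¹
Between IV bolus doses, concentration decays as C = C₀·e^(−kτ), so C_peak/C_trough = e^(kτ).
τ_max = ln(C_peak/C_trough) / k = ln(30.2/16) / 0.01930 = 0.6353 / 0.01930 = 32.92 h

32.9 h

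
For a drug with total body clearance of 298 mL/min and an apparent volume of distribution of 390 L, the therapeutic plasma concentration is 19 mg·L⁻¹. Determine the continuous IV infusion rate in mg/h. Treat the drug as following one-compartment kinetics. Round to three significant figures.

CL = 298 mL/min = 298 × 0.06 = 17.88 L/h
Infusion rate = CL · Css = 17.88 L/h × 19 mg/L = 339.7 mg/h

340 mg/h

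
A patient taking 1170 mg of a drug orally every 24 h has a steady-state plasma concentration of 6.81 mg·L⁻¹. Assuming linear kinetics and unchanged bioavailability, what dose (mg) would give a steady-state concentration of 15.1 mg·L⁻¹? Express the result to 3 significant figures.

With linear kinetics, Css is proportional to dose rate (D/τ) at fixed clearance.
D₂ = D₁ × (Css,target / Css,current) = 1170 × 15.1/6.81 = 2594 mg

2590 mg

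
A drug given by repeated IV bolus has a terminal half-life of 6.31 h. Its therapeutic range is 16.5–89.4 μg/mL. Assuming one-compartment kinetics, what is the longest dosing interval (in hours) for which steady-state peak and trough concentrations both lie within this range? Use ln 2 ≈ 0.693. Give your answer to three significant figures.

15.4 h

k = 0.693 / t½ = 0.693 / 6.31 = 0.1098 h⁻¹
Between IV bolus doses, concentration decays as C = C₀·e^(−kτ), so C_peak/C_trough = e^(kτ).
τ_max = ln(C_peak/C_trough) / k = ln(89.4/16.5) / 0.1098 = 1.690 / 0.1098 = 15.39 h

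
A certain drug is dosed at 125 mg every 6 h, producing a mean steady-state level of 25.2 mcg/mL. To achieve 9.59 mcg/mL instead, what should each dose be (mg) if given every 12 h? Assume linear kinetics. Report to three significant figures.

For first-order elimination, Css ∝ F·D/(CL·τ); F and CL are unchanged, so Css ∝ D/τ.
D₂ = D₁ × (Css,target / Css,current) × (τ₂/τ₁) = 125 × (9.59/25.2) × (12/6) = 95.14 mg

95.1 mg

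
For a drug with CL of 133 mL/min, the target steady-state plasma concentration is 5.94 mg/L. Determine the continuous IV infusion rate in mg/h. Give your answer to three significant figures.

47.4 mg/h

CL = 133 mL/min × 60/1000 = 7.980 L/h
At steady state, infusion rate equals elimination rate: rate in = CL × Css.
Infusion rate = CL · Css = 7.980 L/h × 5.94 mg/L = 47.40 mg/h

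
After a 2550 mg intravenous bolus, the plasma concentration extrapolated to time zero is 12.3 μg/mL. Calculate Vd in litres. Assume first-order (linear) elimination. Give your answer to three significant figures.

207 L

Immediately after an IV bolus, C₀ = Dose / Vd, so Vd = Dose / C₀.
Vd = 2550 / 12.3 = 207.3 L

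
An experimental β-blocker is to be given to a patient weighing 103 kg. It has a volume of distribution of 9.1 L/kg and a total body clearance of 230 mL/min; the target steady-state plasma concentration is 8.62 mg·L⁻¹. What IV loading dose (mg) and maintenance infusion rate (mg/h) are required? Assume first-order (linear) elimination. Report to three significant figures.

Vd(total) = 103 kg × 9.1 L/kg = 937.3 L
Loading: fill Vd to C_target → 937.3 L × 8.62 mg/L = 8080 mg
CL = 230 mL/min × 60/1000 = 13.80 L/h
Infusion rate = 13.80 L/h × 8.62 mg/L = 119.0 mg/h

(a) 8080 mg; (b) 119 mg/h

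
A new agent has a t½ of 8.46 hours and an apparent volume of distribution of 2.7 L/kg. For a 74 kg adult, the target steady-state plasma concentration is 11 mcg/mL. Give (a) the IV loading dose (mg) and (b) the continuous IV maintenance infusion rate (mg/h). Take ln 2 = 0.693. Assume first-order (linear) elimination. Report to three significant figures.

(a) 2200 mg; (b) 180 mg/h

Total Vd = 2.7 × 74 = 199.8 L
LD = Vd × C = 199.8 × 11 = 2198 mg
CL = 0.693 × Vd / t½ = 0.693 × 199.8 / 8.46 = 16.37 L/h
Infusion rate = CL × Css = 16.37 × 11 = 180.1 mg/h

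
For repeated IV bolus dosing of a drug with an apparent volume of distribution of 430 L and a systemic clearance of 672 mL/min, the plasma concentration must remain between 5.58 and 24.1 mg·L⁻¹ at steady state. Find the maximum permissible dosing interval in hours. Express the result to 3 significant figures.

15.6 h

CL = 672 mL/min = 672 × 0.06 = 40.32 L/h
k = CL / Vd = 40.32 / 430.0 = 0.09377 h⁻¹
Between IV bolus doses, concentration decays as C = C₀·e^(−kτ), so C_peak/C_trough = e^(kτ).
τ_max = ln(C_peak/C_trough) / k = ln(24.1/5.58) / 0.09377 = 1.463 / 0.09377 = 15.60 h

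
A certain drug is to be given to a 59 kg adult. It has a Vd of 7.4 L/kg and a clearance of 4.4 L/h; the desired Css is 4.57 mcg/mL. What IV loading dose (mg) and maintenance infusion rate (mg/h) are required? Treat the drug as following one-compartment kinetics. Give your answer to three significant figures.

(a) 2000 mg; (b) 20.1 mg/h

Vd = 7.4 L/kg × 59 kg = 436.6 L
Loading dose = Vd × C = 436.6 × 4.57 = 1995 mg
Infusion rate = 4.400 L/h × 4.57 mg/L = 20.11 mg/h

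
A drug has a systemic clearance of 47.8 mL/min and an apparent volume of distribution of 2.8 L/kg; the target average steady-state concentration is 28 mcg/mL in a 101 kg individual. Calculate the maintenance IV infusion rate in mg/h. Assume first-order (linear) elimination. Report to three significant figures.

CL = 47.8 mL/min × 60/1000 = 2.868 L/h
R₀ = 2.868 × 28 = 80.30 mg/h

80.3 mg/h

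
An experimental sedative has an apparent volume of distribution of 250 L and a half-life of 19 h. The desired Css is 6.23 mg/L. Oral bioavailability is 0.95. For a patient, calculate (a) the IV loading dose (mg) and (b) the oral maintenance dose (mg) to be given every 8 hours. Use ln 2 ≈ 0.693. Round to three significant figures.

(a) 1560 mg; (b) 478 mg

LD = Vd × C = 250.0 × 6.23 = 1558 mg
CL = 0.693 × Vd / t½ = 0.693 × 250.0 / 19 = 9.118 L/h
D = CL × Css × τ / F = 9.118 × 6.23 × 8 / 0.95 = 478.4 mg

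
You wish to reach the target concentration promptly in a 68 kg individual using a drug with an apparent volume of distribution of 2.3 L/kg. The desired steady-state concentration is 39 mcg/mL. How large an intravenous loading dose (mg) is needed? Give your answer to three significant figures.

6100 mg

Vd = 2.3 L/kg × 68 kg = 156.4 L
LD = Vd × C = 156.4 × 39.00 = 6100 mg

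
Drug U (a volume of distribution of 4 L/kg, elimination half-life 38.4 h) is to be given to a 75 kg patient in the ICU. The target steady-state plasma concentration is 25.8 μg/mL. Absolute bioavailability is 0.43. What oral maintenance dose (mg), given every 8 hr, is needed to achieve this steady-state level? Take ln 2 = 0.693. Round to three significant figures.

2600 mg

Vd = 4 L/kg × 75 kg = 300.0 L
CL = ln 2 · Vd / t½ = 0.693 × 300.0 / 38.4 = 5.414 L/h
D = CL × Css × τ / F = 5.414 × 25.8 × 8 / 0.43 = 2599 mg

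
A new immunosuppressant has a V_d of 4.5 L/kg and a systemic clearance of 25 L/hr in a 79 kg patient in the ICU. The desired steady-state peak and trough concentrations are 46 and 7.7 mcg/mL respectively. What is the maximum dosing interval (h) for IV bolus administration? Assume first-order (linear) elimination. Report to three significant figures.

25.4 h

Total Vd = 4.5 × 79 = 355.5 L
k = CL / Vd = 25.00 / 355.5 = 0.07032 h⁻¹
Between IV bolus doses, concentration decays as C = C₀·e^(−kτ), so C_peak/C_trough = e^(kτ).
τ_max = ln(C_peak/C_trough) / k = ln(46/7.7) / 0.07032 = 1.787 / 0.07032 = 25.41 h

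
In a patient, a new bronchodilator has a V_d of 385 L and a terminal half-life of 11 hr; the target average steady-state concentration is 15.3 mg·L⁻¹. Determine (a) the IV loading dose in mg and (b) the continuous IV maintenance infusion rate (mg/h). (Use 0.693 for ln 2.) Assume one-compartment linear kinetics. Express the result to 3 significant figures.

LD = Vd × C = 385.0 × 15.3 = 5891 mg
CL = 0.693 × Vd / t½ = 0.693 × 385.0 / 11 = 24.26 L/h
Infusion rate = CL × Css = 24.26 × 15.3 = 371.2 mg/h

(a) 5890 mg; (b) 371 mg/h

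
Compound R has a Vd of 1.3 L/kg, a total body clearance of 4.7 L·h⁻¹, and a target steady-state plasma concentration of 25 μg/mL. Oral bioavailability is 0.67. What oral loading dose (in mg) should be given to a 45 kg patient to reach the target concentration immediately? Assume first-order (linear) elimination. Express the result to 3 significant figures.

2180 mg

Total Vd = 1.3 × 45 = 58.50 L
LD = Vd × C / F = 58.50 × 25.00 / 0.67 = 2183 mg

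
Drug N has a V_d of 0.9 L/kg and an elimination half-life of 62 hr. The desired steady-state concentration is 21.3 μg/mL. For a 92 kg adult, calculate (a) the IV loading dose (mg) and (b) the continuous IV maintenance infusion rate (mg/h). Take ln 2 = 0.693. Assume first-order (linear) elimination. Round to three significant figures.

(a) 1760 mg; (b) 19.7 mg/h

Vd = 0.9 L/kg × 92 kg = 82.80 L
LD = Vd × C = 82.80 × 21.3 = 1764 mg
CL = 0.693 × Vd / t½ = 0.693 × 82.80 / 62 = 0.9255 L/h
Infusion rate = CL × Css = 0.9255 × 21.3 = 19.71 mg/h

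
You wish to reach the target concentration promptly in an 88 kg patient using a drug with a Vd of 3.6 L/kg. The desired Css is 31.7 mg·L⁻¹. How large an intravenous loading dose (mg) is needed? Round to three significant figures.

10000 mg

Vd = 3.6 L/kg × 88 kg = 316.8 L
LD = Vd × C = 316.8 × 31.70 = 10040 mg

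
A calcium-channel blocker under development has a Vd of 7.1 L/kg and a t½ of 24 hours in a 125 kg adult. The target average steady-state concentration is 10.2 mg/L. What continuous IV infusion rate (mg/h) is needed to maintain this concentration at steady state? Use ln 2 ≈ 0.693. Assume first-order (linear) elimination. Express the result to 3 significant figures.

261 mg/h

Vd = 7.1 L/kg × 125 kg = 887.5 L
k = 0.693/24 = 0.02888 h⁻¹, so CL = k·Vd = 0.02888 × 887.5 = 25.63 L/h
Infusion rate = CL × Css = 25.63 × 10.2 = 261.4 mg/h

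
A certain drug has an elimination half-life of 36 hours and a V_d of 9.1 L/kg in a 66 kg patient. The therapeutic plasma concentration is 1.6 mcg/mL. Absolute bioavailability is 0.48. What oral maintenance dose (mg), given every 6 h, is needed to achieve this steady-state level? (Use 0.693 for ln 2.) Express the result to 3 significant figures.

Vd = 9.1 L/kg × 66 kg = 600.6 L
CL = ln 2 · Vd / t½ = 0.693 × 600.6 / 36 = 11.56 L/h
D = CL × Css × τ / F = 11.56 × 1.6 × 6 / 0.48 = 231.2 mg

231 mg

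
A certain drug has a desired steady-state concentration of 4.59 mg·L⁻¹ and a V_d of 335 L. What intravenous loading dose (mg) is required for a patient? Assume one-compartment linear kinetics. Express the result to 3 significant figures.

1540 mg

LD = Vd × C = 335.0 × 4.590 = 1538 mg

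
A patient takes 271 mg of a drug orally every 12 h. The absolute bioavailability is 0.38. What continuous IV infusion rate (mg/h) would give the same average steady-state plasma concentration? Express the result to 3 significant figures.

8.58 mg/h

Equivalent systemic input: infusion rate = F·D/τ.
Rate = 0.38 × 271 / 12 = 8.582 mg/h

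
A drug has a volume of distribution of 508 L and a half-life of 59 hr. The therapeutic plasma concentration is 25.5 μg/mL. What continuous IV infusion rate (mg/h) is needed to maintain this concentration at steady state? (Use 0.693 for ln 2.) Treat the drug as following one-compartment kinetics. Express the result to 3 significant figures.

CL = ln 2 · Vd / t½ = 0.693 × 508.0 / 59 = 5.967 L/h
Infusion rate = CL × Css = 5.967 × 25.5 = 152.2 mg/h

152 mg/h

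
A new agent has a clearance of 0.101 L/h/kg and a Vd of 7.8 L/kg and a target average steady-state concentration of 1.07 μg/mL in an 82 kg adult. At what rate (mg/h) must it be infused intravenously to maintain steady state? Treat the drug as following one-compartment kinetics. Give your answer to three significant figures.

8.86 mg/h

CL = 0.101 L/h/kg × 82 kg = 8.282 L/h
R₀ = 8.282 × 1.07 = 8.862 mg/h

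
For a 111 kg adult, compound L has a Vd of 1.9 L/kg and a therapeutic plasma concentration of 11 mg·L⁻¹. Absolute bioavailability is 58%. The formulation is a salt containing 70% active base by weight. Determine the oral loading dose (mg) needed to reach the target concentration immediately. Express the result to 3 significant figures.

5710 mg

Vd = 1.9 L/kg × 111 kg = 210.9 L
The loading dose fills Vd to the target concentration.
LD = Vd × C / F / S = 210.9 × 11.00 / 0.58 / 0.7 = 5714 mg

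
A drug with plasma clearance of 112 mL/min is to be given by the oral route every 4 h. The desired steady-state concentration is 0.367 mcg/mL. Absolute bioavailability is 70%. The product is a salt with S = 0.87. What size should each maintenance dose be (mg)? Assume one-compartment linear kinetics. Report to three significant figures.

16.2 mg

CL = 112 mL/min × 60/1000 = 6.720 L/h
D = CL × Css × τ / F / S = 6.720 × 0.367 × 4 / 0.7 / 0.87 = 16.20 mg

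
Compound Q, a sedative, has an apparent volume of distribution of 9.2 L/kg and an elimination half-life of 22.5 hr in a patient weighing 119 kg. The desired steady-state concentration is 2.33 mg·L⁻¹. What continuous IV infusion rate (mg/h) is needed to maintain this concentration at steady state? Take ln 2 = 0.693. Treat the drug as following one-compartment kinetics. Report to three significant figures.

Vd(total) = 119 kg × 9.2 L/kg = 1095 L
CL = ln 2 · Vd / t½ = 0.693 × 1095 / 22.5 = 33.73 L/h
Infusion rate = CL × Css = 33.73 × 2.33 = 78.59 mg/h

78.6 mg/h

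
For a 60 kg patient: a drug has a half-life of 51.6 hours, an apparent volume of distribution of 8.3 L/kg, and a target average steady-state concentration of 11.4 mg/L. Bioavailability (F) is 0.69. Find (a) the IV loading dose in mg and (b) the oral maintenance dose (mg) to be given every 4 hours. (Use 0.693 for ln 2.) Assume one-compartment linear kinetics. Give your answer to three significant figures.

Vd = 8.3 L/kg × 60 kg = 498.0 L
LD = Vd × C = 498.0 × 11.4 = 5677 mg
CL = 0.693 × Vd / t½ = 0.693 × 498.0 / 51.6 = 6.688 L/h
D = CL × Css × τ / F = 6.688 × 11.4 × 4 / 0.69 = 442.0 mg

(a) 5680 mg; (b) 442 mg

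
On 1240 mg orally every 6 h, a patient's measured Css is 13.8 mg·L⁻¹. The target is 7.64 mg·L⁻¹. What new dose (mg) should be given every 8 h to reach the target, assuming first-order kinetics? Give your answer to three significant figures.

With linear kinetics, Css is proportional to dose rate (D/τ) at fixed clearance.
D₂ = D₁ × (Css,target / Css,current) × (τ₂/τ₁) = 1240 × (7.64/13.8) × (8/6) = 915.3 mg

915 mg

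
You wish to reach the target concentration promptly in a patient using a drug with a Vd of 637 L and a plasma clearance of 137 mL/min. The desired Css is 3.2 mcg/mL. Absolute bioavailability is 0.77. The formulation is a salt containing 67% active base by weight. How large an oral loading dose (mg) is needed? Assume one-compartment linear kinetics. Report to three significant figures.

The loading dose fills Vd to the target concentration; clearance is irrelevant here.
LD = Vd × C / F / S = 637.0 × 3.200 / 0.77 / 0.67 = 3951 mg

3950 mg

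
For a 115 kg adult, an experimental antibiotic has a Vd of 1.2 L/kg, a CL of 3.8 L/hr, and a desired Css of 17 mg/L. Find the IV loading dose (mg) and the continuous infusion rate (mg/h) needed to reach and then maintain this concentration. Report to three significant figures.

Vd = 1.2 L/kg × 115 kg = 138.0 L
LD = Vd · C_target = 138.0 × 17 = 2346 mg
Maintenance infusion rate = CL × Css = 3.800 × 17 = 64.60 mg/h

(a) 2350 mg; (b) 64.6 mg/h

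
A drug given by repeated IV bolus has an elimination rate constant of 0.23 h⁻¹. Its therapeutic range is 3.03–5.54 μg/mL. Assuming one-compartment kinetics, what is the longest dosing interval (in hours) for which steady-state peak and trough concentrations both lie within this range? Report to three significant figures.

Between IV bolus doses, concentration decays as C = C₀·e^(−kτ), so C_peak/C_trough = e^(kτ).
τ_max = ln(C_peak/C_trough) / k = ln(5.54/3.03) / 0.2300 = 0.6034 / 0.2300 = 2.623 h

2.62 h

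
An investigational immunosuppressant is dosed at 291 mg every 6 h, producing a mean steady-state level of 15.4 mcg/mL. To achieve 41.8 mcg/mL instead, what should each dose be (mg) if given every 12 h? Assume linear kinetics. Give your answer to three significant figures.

1580 mg

With linear kinetics, Css is proportional to dose rate (D/τ) at fixed clearance.
D₂ = D₁ × (Css,target / Css,current) × (τ₂/τ₁) = 291 × (41.8/15.4) × (12/6) = 1580 mg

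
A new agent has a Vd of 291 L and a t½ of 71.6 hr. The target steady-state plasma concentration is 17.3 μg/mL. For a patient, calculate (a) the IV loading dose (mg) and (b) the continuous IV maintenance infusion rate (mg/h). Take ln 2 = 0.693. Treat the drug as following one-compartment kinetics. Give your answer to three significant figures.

(a) 5030 mg; (b) 48.7 mg/h

LD = Vd × C = 291.0 × 17.3 = 5034 mg
CL = 0.693 × Vd / t½ = 0.693 × 291.0 / 71.6 = 2.817 L/h
Infusion rate = CL × Css = 2.817 × 17.3 = 48.73 mg/h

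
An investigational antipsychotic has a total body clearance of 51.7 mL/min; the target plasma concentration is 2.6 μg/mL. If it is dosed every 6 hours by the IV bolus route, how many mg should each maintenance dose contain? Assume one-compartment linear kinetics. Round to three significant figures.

48.4 mg

CL = 51.7 mL/min × 60/1000 = 3.102 L/h
D = CL × Css × τ = 3.102 × 2.6 × 6 = 48.39 mg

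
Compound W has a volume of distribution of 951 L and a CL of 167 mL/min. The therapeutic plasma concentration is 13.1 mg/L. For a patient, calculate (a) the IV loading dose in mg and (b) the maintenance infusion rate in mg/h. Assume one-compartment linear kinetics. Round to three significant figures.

(a) 12500 mg; (b) 131 mg/h

Loading: fill Vd to C_target → 951.0 L × 13.1 mg/L = 12460 mg
Convert clearance: 167 mL/min × 60 min/h ÷ 1000 mL/L = 10.02 L/h
Maintenance: replace elimination → rate = CL × Css = 10.02 × 13.1 = 131.3 mg/h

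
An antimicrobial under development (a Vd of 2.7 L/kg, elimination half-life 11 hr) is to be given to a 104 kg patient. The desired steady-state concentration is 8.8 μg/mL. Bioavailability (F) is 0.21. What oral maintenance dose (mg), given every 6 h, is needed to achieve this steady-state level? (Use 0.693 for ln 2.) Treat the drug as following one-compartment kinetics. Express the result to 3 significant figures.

Vd = 2.7 L/kg × 104 kg = 280.8 L
k = 0.693/11 = 0.06300 h⁻¹, so CL = k·Vd = 0.06300 × 280.8 = 17.69 L/h
D = CL × Css × τ / F = 17.69 × 8.8 × 6 / 0.21 = 4448 mg

4450 mg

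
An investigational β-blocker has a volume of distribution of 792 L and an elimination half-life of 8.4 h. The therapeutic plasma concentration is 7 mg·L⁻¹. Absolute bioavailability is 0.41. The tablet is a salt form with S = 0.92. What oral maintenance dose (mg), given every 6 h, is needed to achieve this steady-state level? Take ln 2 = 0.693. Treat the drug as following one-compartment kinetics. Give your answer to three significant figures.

CL = 0.693 × Vd / t½ = 0.693 × 792.0 / 8.4 = 65.34 L/h
D = CL × Css × τ / F / S = 65.34 × 7 × 6 / 0.41 / 0.92 = 7275 mg

7280 mg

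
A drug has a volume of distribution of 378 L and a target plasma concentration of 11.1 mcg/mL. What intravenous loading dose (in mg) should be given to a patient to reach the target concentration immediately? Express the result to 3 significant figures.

4200 mg

LD = Vd × C = 378.0 × 11.10 = 4196 mg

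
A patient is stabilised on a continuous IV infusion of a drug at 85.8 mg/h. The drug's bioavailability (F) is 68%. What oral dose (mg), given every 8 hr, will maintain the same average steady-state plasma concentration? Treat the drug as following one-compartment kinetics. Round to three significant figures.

To maintain the same Css, the systemic dosing rate must be unchanged: F·D/τ = infusion rate.
D = rate × τ / F = 85.8 × 8 / 0.68 = 1009 mg

1010 mg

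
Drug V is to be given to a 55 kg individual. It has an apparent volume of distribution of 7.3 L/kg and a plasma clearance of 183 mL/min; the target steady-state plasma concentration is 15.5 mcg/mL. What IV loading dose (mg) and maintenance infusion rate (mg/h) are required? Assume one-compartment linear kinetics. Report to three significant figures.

Vd = 7.3 L/kg × 55 kg = 401.5 L
LD = Vd · C_target = 401.5 × 15.5 = 6223 mg
Convert clearance: 183 mL/min × 60 min/h ÷ 1000 mL/L = 10.98 L/h
Maintenance: replace elimination → rate = CL × Css = 10.98 × 15.5 = 170.2 mg/h

(a) 6220 mg; (b) 170 mg/h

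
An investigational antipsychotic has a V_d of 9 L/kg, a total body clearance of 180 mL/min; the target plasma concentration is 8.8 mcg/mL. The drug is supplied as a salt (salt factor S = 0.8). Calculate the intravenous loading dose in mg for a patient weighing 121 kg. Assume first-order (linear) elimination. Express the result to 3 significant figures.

Vd(total) = 121 kg × 9 L/kg = 1089 L
LD = Vd × C / S = 1089 × 8.800 / 0.8 = 11980 mg

12000 mg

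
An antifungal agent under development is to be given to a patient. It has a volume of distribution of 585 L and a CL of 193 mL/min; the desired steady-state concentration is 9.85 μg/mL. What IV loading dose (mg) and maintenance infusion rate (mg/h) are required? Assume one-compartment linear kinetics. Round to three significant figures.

(a) 5760 mg; (b) 114 mg/h

Loading dose = Vd × C = 585.0 × 9.85 = 5762 mg
CL = 193 mL/min = 193 × 0.06 = 11.58 L/h
Maintenance: replace elimination → rate = CL × Css = 11.58 × 9.85 = 114.1 mg/h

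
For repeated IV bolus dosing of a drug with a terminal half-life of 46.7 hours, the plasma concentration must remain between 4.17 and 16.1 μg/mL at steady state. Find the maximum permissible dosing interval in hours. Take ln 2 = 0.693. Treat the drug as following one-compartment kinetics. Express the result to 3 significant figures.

k = 0.693 / t½ = 0.693 / 46.7 = 0.01484 h⁻¹
Between IV bolus doses, concentration decays as C = C₀·e^(−kτ), so C_peak/C_trough = e^(kτ).
τ_max = ln(C_peak/C_trough) / k = ln(16.1/4.17) / 0.01484 = 1.351 / 0.01484 = 91.04 h

91.0 h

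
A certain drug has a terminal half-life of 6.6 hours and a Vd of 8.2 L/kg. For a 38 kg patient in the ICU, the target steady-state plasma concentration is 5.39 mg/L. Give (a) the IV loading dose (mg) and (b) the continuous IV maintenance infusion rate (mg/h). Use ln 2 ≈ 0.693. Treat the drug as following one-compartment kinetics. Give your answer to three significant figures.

(a) 1680 mg; (b) 176 mg/h

Vd = 8.2 L/kg × 38 kg = 311.6 L
LD = Vd × C = 311.6 × 5.39 = 1680 mg
CL = 0.693 × Vd / t½ = 0.693 × 311.6 / 6.6 = 32.72 L/h
Infusion rate = CL × Css = 32.72 × 5.39 = 176.4 mg/h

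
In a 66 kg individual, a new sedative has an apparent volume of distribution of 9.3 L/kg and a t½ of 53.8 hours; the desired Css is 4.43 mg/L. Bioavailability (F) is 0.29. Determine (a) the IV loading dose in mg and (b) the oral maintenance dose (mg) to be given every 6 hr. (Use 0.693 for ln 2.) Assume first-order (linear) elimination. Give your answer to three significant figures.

(a) 2720 mg; (b) 725 mg

Vd = 9.3 L/kg × 66 kg = 613.8 L
LD = Vd × C = 613.8 × 4.43 = 2719 mg
CL = 0.693 × Vd / t½ = 0.693 × 613.8 / 53.8 = 7.906 L/h
D = CL × Css × τ / F = 7.906 × 4.43 × 6 / 0.29 = 724.6 mg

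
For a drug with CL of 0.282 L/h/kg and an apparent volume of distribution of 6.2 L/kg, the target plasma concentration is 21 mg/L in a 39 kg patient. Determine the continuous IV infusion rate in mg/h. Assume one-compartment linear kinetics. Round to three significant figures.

231 mg/h

CL = 0.282 L/h/kg × 39 kg = 11.00 L/h
R₀ = 11.00 × 21 = 231.0 mg/h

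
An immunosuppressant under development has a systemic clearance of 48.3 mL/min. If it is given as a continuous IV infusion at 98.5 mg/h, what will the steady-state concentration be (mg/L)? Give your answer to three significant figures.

CL = 48.3 mL/min = 48.3 × 0.06 = 2.898 L/h
Css = rate / CL = 98.5 / 2.898 = 33.99 mg/L

34.0 mg/L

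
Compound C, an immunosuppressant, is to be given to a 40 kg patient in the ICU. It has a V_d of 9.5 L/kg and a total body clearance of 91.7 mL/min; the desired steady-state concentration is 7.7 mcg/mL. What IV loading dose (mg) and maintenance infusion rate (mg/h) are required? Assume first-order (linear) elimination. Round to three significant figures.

Vd(total) = 40 kg × 9.5 L/kg = 380.0 L
LD = Vd · C_target = 380.0 × 7.7 = 2926 mg
CL = 91.7 mL/min × 60/1000 = 5.502 L/h
Infusion rate = 5.502 L/h × 7.7 mg/L = 42.37 mg/h

(a) 2930 mg; (b) 42.4 mg/h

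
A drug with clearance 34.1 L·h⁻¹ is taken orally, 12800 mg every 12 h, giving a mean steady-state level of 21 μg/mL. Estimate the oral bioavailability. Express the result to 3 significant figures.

F·D/τ = CL·Css at steady state → F = CL·Css·τ / D.
F = 34.1 × 21 × 12 / 12800 = 0.671

0.671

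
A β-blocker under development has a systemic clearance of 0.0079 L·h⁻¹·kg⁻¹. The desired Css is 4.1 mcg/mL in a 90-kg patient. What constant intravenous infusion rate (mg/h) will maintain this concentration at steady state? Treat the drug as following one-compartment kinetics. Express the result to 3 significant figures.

2.92 mg/h

CL = 0.0079 L·h⁻¹·kg⁻¹ × 90 kg = 0.7110 L/h
Infusion rate = CL · Css = 0.7110 L/h × 4.1 mg/L = 2.915 mg/h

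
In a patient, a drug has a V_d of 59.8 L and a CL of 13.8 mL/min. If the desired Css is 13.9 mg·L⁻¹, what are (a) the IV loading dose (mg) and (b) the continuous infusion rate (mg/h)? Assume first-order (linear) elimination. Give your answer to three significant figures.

(a) 831 mg; (b) 11.5 mg/h

Loading: fill Vd to C_target → 59.80 L × 13.9 mg/L = 831.2 mg
Convert clearance: 13.8 mL/min × 60 min/h ÷ 1000 mL/L = 0.8280 L/h
Maintenance: replace elimination → rate = CL × Css = 0.8280 × 13.9 = 11.51 mg/h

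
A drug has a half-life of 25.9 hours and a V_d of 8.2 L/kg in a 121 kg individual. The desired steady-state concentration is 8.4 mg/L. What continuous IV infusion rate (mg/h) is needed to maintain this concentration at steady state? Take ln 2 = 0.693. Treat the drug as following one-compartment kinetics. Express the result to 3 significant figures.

Vd = 8.2 L/kg × 121 kg = 992.2 L
CL = 0.693 × Vd / t½ = 0.693 × 992.2 / 25.9 = 26.55 L/h
Infusion rate = CL × Css = 26.55 × 8.4 = 223.0 mg/h

223 mg/h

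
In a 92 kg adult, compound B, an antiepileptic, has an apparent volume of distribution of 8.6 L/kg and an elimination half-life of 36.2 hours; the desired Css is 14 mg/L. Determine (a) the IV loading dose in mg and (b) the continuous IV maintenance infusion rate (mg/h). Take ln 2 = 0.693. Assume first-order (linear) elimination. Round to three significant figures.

Total Vd = 8.6 × 92 = 791.2 L
LD = Vd × C = 791.2 × 14 = 11080 mg
CL = 0.693 × Vd / t½ = 0.693 × 791.2 / 36.2 = 15.15 L/h
Infusion rate = CL × Css = 15.15 × 14 = 212.1 mg/h

(a) 11100 mg; (b) 212 mg/h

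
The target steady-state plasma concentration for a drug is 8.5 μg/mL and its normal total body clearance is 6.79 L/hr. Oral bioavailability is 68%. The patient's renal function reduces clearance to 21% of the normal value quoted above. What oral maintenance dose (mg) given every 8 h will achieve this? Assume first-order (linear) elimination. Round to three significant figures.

143 mg

Patient clearance = 0.21 × 6.790 = 1.426 L/h
D = CL × Css × τ / F = 1.426 × 8.5 × 8 / 0.68 = 142.6 mg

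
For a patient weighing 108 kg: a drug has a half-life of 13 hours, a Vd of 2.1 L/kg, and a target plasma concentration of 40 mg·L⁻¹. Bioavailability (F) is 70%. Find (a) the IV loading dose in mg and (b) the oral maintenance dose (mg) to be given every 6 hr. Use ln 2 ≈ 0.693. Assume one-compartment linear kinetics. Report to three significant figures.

Total Vd = 2.1 × 108 = 226.8 L
LD = Vd × C = 226.8 × 40 = 9072 mg
CL = 0.693 × Vd / t½ = 0.693 × 226.8 / 13 = 12.09 L/h
D = CL × Css × τ / F = 12.09 × 40 × 6 / 0.7 = 4145 mg

(a) 9070 mg; (b) 4150 mg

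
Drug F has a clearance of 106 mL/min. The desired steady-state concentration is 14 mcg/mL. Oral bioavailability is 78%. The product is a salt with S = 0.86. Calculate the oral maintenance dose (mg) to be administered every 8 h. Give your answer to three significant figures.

CL = 106 mL/min × 60/1000 = 6.360 L/h
D = CL × Css × τ / F / S = 6.360 × 14 × 8 / 0.78 / 0.86 = 1062 mg

1060 mg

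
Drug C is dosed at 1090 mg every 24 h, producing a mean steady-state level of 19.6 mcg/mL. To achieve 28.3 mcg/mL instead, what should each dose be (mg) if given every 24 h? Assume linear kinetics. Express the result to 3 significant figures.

For first-order elimination, Css ∝ F·D/(CL·τ); F and CL are unchanged, so Css ∝ D/τ.
D₂ = D₁ × (Css,target / Css,current) = 1090 × 28.3/19.6 = 1574 mg

1570 mg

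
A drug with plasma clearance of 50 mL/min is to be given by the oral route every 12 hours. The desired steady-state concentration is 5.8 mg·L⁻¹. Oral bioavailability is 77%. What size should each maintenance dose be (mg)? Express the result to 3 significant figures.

271 mg

Convert clearance: 50 mL/min × 60 min/h ÷ 1000 mL/L = 3.000 L/h
At steady state, dose per interval replaces the amount cleared in that interval: F·D/τ = CL·Css.
D = CL × Css × τ / F = 3.000 × 5.8 × 12 / 0.77 = 271.2 mg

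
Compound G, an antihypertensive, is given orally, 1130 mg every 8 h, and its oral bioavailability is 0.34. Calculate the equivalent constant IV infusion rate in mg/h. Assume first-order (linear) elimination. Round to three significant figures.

48.0 mg/h

Equivalent systemic input: infusion rate = F·D/τ.
Rate = 0.34 × 1130 / 8 = 48.03 mg/h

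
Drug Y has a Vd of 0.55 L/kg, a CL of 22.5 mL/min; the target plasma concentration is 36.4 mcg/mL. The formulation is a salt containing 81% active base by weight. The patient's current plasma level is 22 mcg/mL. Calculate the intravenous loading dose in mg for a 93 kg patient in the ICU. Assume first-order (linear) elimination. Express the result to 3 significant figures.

909 mg

Total Vd = 0.55 × 93 = 51.15 L
The loading dose fills Vd to the target concentration; clearance is irrelevant here.
Concentration deficit ΔC = 36.4 − 22 = 14.40 mg/L
LD = Vd × ΔC / S = 51.15 × 14.40 / 0.81 = 909.3 mg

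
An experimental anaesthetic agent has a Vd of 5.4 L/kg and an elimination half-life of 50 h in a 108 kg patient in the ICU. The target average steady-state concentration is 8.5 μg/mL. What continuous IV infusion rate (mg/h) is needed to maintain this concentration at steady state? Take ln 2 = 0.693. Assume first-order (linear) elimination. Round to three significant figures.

68.7 mg/h

Vd(total) = 108 kg × 5.4 L/kg = 583.2 L
CL = 0.693 × Vd / t½ = 0.693 × 583.2 / 50 = 8.083 L/h
Infusion rate = CL × Css = 8.083 × 8.5 = 68.71 mg/h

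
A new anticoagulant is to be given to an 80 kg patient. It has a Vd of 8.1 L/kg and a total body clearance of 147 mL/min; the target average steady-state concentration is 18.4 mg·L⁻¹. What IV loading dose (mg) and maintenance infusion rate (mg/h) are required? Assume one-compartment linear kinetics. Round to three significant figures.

Vd = 8.1 L/kg × 80 kg = 648.0 L
LD = Vd · C_target = 648.0 × 18.4 = 11920 mg
Convert clearance: 147 mL/min × 60 min/h ÷ 1000 mL/L = 8.820 L/h
Infusion rate = 8.820 L/h × 18.4 mg/L = 162.3 mg/h

(a) 11900 mg; (b) 162 mg/h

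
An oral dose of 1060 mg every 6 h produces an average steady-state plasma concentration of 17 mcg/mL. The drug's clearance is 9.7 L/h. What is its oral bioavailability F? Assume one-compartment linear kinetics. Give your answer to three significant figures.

F·D/τ = CL·Css at steady state → F = CL·Css·τ / D.
F = 9.7 × 17 × 6 / 1060 = 0.933

0.933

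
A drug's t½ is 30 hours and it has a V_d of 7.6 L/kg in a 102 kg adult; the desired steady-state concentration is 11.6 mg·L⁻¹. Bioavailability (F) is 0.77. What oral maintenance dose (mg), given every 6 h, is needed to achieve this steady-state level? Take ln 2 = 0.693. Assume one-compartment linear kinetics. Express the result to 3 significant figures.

Total Vd = 7.6 × 102 = 775.2 L
k = 0.693/30 = 0.02310 h⁻¹, so CL = k·Vd = 0.02310 × 775.2 = 17.91 L/h
D = CL × Css × τ / F = 17.91 × 11.6 × 6 / 0.77 = 1619 mg

1620 mg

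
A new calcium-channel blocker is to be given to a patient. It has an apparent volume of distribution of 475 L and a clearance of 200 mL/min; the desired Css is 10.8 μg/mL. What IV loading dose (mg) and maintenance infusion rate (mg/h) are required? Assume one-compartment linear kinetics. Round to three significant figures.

(a) 5130 mg; (b) 130 mg/h

LD = Vd · C_target = 475.0 × 10.8 = 5130 mg
CL = 200 mL/min × 60/1000 = 12.00 L/h
Infusion rate = 12.00 L/h × 10.8 mg/L = 129.6 mg/h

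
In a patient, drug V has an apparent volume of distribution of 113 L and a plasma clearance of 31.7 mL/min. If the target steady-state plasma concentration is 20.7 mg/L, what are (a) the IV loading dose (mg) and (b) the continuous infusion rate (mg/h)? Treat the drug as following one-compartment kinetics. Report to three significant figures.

LD = Vd · C_target = 113.0 × 20.7 = 2339 mg
Convert clearance: 31.7 mL/min × 60 min/h ÷ 1000 mL/L = 1.902 L/h
Infusion rate = 1.902 L/h × 20.7 mg/L = 39.37 mg/h

(a) 2340 mg; (b) 39.4 mg/h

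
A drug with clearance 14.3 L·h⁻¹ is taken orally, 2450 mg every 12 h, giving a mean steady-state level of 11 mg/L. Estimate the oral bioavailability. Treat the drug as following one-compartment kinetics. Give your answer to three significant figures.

0.770

F·D/τ = CL·Css at steady state → F = CL·Css·τ / D.
F = 14.3 × 11 × 12 / 2450 = 0.770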